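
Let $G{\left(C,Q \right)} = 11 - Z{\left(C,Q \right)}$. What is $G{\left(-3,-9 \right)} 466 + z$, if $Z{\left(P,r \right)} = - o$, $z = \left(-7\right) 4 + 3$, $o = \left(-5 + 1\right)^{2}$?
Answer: $12557$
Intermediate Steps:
$o = 16$ ($o = \left(-4\right)^{2} = 16$)
$z = -25$ ($z = -28 + 3 = -25$)
$Z{\left(P,r \right)} = -16$ ($Z{\left(P,r \right)} = \left(-1\right) 16 = -16$)
$G{\left(C,Q \right)} = 27$ ($G{\left(C,Q \right)} = 11 - -16 = 11 + 16 = 27$)
$G{\left(-3,-9 \right)} 466 + z = 27 \cdot 466 - 25 = 12582 - 25 = 12557$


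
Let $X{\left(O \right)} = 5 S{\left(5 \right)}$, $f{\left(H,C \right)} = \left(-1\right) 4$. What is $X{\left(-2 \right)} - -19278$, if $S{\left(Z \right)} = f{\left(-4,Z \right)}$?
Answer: $19258$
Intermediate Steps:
$f{\left(H,C \right)} = -4$
$S{\left(Z \right)} = -4$
$X{\left(O \right)} = -20$ ($X{\left(O \right)} = 5 \left(-4\right) = -20$)
$X{\left(-2 \right)} - -19278 = -20 - -19278 = -20 + 19278 = 19258$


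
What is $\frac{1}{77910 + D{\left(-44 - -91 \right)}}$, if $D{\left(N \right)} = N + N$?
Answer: $\frac{1}{78004} \approx 1.282 \cdot 10^{-5}$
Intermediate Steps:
$D{\left(N \right)} = 2 N$
$\frac{1}{77910 + D{\left(-44 - -91 \right)}} = \frac{1}{77910 + 2 \left(-44 - -91\right)} = \frac{1}{77910 + 2 \left(-44 + 91\right)} = \frac{1}{77910 + 2 \cdot 47} = \frac{1}{77910 + 94} = \frac{1}{78004}$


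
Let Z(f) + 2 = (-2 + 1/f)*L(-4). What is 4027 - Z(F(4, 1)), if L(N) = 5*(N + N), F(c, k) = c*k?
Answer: 3959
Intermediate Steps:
L(N) = 10*N (L(N) = 5*(2*N) = 10*N)
Z(f) = 78 - 40/f (Z(f) = -2 + (-2 + 1/f)*(10*(-4)) = -2 + (-2 + 1/f)*(-40) = -2 + (80 - 40/f) = 78 - 40/f)
4027 - Z(F(4, 1)) = 4027 - (78 - 40/(4*1)) = 4027 - (78 - 40/4) = 4027 - (78 - 40*¼) = 4027 - (78 - 10) = 4027 - 1*68 = 4027 - 68 = 3959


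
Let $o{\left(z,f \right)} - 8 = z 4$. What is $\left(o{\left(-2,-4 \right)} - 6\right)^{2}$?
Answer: $36$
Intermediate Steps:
$o{\left(z,f \right)} = 8 + 4 z$ ($o{\left(z,f \right)} = 8 + z 4 = 8 + 4 z$)
$\left(o{\left(-2,-4 \right)} - 6\right)^{2} = \left(\left(8 + 4 \left(-2\right)\right) - 6\right)^{2} = \left(\left(8 - 8\right) - 6\right)^{2} = \left(0 - 6\right)^{2} = \left(-6\right)^{2} = 36$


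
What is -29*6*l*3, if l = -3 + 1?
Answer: 1044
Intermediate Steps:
l = -2
-29*6*l*3 = -29*6*(-2)*3 = -(-348)*3 = -29*(-36) = 1044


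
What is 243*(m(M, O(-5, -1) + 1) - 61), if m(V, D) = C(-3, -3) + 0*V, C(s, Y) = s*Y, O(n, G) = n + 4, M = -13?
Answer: -12636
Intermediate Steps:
O(n, G) = 4 + n
C(s, Y) = Y*s
m(V, D) = 9 (m(V, D) = -3*(-3) + 0*V = 9 + 0 = 9)
243*(m(M, O(-5, -1) + 1) - 61) = 243*(9 - 61) = 243*(-52) = -12636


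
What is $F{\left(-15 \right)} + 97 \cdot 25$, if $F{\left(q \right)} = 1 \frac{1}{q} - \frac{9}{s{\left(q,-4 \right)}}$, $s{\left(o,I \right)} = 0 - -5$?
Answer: $\frac{36347}{15} \approx 2423.1$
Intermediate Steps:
$s{\left(o,I \right)} = 5$ ($s{\left(o,I \right)} = 0 + 5 = 5$)
$F{\left(q \right)} = - \frac{9}{5} + \frac{1}{q}$ ($F{\left(q \right)} = 1 \frac{1}{q} - \frac{9}{5} = \frac{1}{q} - \frac{9}{5} = - \frac{9}{5} + \frac{1}{q}$)
$F{\left(-15 \right)} + 97 \cdot 25 = \left(- \frac{9}{5} + \frac{1}{-15}\right) + 97 \cdot 25 = \left(- \frac{9}{5} - \frac{1}{15}\right) + 2425 = - \frac{28}{15} + 2425 = \frac{36347}{15}$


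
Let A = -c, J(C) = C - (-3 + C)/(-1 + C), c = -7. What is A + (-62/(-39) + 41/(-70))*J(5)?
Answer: 20963/1820 ≈ 11.518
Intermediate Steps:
J(C) = C - (-3 + C)/(-1 + C)
A = 7 (A = -1*(-7) = 7)
A + (-62/(-39) + 41/(-70))*J(5) = 7 + (-62/(-39) + 41/(-70))*((3 + 5² - 2*5)/(-1 + 5)) = 7 + (-62*(-1/39) + 41*(-1/70))*((3 + 25 - 10)/4) = 7 + (62/39 - 41/70)*((¼)*18) = 7 + (2741/2730)*(9/2) = 7 + 8223/1820 = 20963/1820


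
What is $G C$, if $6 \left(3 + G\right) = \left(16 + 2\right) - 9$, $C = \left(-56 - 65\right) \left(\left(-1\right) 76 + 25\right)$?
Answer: $- \frac{18513}{2} \approx -9256.5$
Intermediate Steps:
$C = 6171$ ($C = - 121 \left(-76 + 25\right) = \left(-121\right) \left(-51\right) = 6171$)
$G = - \frac{3}{2}$ ($G = -3 + \frac{\left(16 + 2\right) - 9}{6} = -3 + \frac{18 - 9}{6} = -3 + \frac{1}{6} \cdot 9 = -3 + \frac{3}{2} = - \frac{3}{2} \approx -1.5$)
$G C = \left(- \frac{3}{2}\right) 6171 = - \frac{18513}{2}$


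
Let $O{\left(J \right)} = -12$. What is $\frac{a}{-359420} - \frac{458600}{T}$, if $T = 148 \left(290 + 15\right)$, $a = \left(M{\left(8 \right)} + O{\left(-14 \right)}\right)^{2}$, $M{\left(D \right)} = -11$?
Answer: $- \frac{8242694553}{811210940} \approx -10.161$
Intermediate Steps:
$a = 529$ ($a = \left(-11 - 12\right)^{2} = \left(-23\right)^{2} = 529$)
$T = 45140$ ($T = 148 \cdot 305 = 45140$)
$\frac{a}{-359420} - \frac{458600}{T} = \frac{529}{-359420} - \frac{458600}{45140} = 529 \left(- \frac{1}{359420}\right) - \frac{22930}{2257} = - \frac{529}{359420} - \frac{22930}{2257} = - \frac{8242694553}{811210940}$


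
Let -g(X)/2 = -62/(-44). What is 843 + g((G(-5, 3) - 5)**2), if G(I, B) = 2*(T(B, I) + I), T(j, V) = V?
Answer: 9242/11 ≈ 840.18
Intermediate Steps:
G(I, B) = 4*I (G(I, B) = 2*(I + I) = 2*(2*I) = 4*I)
g(X) = -31/11 (g(X) = -(-124)/(-44) = -(-124)*(-1)/44 = -2*31/22 = -31/11)
843 + g((G(-5, 3) - 5)**2) = 843 - 31/11 = 9242/11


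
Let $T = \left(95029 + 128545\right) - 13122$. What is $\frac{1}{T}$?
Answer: $\frac{1}{210452} \approx 4.7517 \cdot 10^{-6}$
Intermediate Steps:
$T = 210452$ ($T = 223574 - 13122 = 210452$)
$\frac{1}{T} = \frac{1}{210452}$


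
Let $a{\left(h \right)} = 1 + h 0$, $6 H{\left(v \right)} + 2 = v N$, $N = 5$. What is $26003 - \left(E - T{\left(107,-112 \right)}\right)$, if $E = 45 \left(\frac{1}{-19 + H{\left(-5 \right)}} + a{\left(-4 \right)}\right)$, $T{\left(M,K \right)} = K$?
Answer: $\frac{1214852}{47} \approx 25848.0$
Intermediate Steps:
$H{\left(v \right)} = - \frac{1}{3} + \frac{5 v}{6}$ ($H{\left(v \right)} = - \frac{1}{3} + \frac{v 5}{6} = - \frac{1}{3} + \frac{5 v}{6}$)
$a{\left(h \right)} = 1$ ($a{\left(h \right)} = 1 + 0 = 1$)
$E = \frac{2025}{47}$ ($E = 45 \left(\frac{1}{-19 + \left(- \frac{1}{3} + \frac{5}{6} \left(-5\right)\right)} + 1\right) = 45 \left(\frac{1}{-19 - \frac{9}{2}} + 1\right) = 45 \left(\frac{1}{- \frac{47}{2}} + 1\right) = 45 \left(- \frac{2}{47} + 1\right) = 45 \cdot \frac{45}{47} = \frac{2025}{47} \approx 43.085$)
$26003 - \left(E - T{\left(107,-112 \right)}\right) = 26003 - \left(\frac{2025}{47} - -112\right) = 26003 - \left(\frac{2025}{47} + 112\right) = 26003 - \frac{7289}{47} = \frac{1214852}{47}$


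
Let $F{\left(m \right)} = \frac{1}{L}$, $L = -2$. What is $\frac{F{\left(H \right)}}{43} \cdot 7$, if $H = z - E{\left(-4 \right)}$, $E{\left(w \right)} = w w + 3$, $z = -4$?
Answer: $- \frac{7}{86} \approx -0.081395$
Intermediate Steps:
$E{\left(w \right)} = 3 + w^{2}$ ($E{\left(w \right)} = w^{2} + 3 = 3 + w^{2}$)
$H = -23$ ($H = -4 - \left(3 + \left(-4\right)^{2}\right) = -4 - \left(3 + 16\right) = -4 - 19 = -23$)
$F{\left(m \right)} = - \frac{1}{2}$ ($F{\left(m \right)} = \frac{1}{-2} = - \frac{1}{2}$)
$\frac{F{\left(H \right)}}{43} \cdot 7 = \frac{1}{43} \left(- \frac{1}{2}\right) 7 = \left(- \frac{1}{86}\right) 7 = - \frac{7}{86}$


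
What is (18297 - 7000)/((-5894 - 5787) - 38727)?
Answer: -11297/50408 ≈ -0.22411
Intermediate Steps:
(18297 - 7000)/((-5894 - 5787) - 38727) = 11297/(-11681 - 38727) = 11297/(-50408) = 11297*(-1/50408) = -11297/50408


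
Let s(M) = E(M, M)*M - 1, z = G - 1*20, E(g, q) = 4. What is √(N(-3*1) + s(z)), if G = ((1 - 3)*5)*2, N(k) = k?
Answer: 2*I*√41 ≈ 12.806*I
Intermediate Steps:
G = -20 (G = -2*5*2 = -10*2 = -20)
z = -40 (z = -20 - 1*20 = -20 - 20 = -40)
s(M) = -1 + 4*M (s(M) = 4*M - 1 = -1 + 4*M)
√(N(-3*1) + s(z)) = √(-3*1 + (-1 + 4*(-40))) = √(-3 + (-1 - 160)) = √(-3 - 161) = √(-164) = 2*I*√41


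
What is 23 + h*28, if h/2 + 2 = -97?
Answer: -5521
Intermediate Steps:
h = -198 (h = -4 + 2*(-97) = -4 - 194 = -198)
23 + h*28 = 23 - 198*28 = 23 - 5544 = -5521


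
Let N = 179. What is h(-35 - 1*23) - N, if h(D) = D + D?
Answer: -295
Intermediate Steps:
h(D) = 2*D
h(-35 - 1*23) - N = 2*(-35 - 1*23) - 1*179 = 2*(-35 - 23) - 179 = 2*(-58) - 179 = -116 - 179 = -295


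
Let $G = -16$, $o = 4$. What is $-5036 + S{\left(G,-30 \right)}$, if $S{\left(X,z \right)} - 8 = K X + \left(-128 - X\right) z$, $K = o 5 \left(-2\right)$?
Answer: $-1028$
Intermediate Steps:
$K = -40$ ($K = 4 \cdot 5 \left(-2\right) = 20 \left(-2\right) = -40$)
$S{\left(X,z \right)} = 8 - 40 X + z \left(-128 - X\right)$ ($S{\left(X,z \right)} = 8 - \left(40 X - \left(-128 - X\right) z\right) = 8 - \left(40 X - z \left(-128 - X\right)\right) = 8 - 40 X + z \left(-128 - X\right)$)
$-5036 + S{\left(G,-30 \right)} = -5036 - \left(-4488 + 480\right) = -5036 + \left(8 + 3840 + 640 - 480\right) = -5036 + 4008 = -1028$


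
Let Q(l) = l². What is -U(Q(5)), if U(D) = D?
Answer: -25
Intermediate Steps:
-U(Q(5)) = -1*5² = -1*25 = -25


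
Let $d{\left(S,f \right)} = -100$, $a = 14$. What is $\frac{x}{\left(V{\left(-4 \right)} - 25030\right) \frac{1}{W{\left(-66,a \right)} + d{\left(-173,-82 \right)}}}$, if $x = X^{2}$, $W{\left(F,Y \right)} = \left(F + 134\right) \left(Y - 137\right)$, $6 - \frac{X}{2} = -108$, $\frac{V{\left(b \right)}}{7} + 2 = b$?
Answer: $\frac{27499536}{1567} \approx 17549.0$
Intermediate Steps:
$V{\left(b \right)} = -14 + 7 b$
$X = 228$ ($X = 12 - -216 = 12 + 216 = 228$)
$W{\left(F,Y \right)} = \left(-137 + Y\right) \left(134 + F\right)$ ($W{\left(F,Y \right)} = \left(134 + F\right) \left(-137 + Y\right) = \left(-137 + Y\right) \left(134 + F\right)$)
$x = 51984$ ($x = 228^{2} = 51984$)
$\frac{x}{\left(V{\left(-4 \right)} - 25030\right) \frac{1}{W{\left(-66,a \right)} + d{\left(-173,-82 \right)}}} = \frac{51984}{\left(\left(-14 + 7 \left(-4\right)\right) - 25030\right) \frac{1}{\left(-18358 - -9042 + 134 \cdot 14 - 924\right) - 100}} = \frac{51984}{\left(\left(-14 - 28\right) - 25030\right) \frac{1}{\left(-18358 + 9042 + 1876 - 924\right) - 100}} = \frac{51984}{\left(-42 - 25030\right) \frac{1}{-8364 - 100}} = \frac{51984}{\left(-25072\right) \frac{1}{-8464}} = \frac{51984}{\left(-25072\right) \left(- \frac{1}{8464}\right)} = \frac{51984}{\frac{1567}{529}} = 51984 \cdot \frac{529}{1567} = \frac{27499536}{1567}$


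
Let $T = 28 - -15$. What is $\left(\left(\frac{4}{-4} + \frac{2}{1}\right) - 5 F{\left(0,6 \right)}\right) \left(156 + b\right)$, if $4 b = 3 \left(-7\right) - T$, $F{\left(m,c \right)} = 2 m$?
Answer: $140$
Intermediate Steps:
$T = 43$ ($T = 28 + 15 = 43$)
$b = -16$ ($b = \frac{3 \left(-7\right) - 43}{4} = \frac{-21 - 43}{4} = \frac{1}{4} \left(-64\right) = -16$)
$\left(\left(\frac{4}{-4} + \frac{2}{1}\right) - 5 F{\left(0,6 \right)}\right) \left(156 + b\right) = \left(\left(\frac{4}{-4} + \frac{2}{1}\right) - 5 \cdot 2 \cdot 0\right) \left(156 - 16\right) = \left(\left(4 \left(- \frac{1}{4}\right) + 2 \cdot 1\right) - 0\right) 140 = \left(\left(-1 + 2\right) + 0\right) 140 = \left(1 + 0\right) 140 = 1 \cdot 140 = 140$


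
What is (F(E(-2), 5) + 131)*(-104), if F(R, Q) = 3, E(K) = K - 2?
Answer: -13936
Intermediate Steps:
E(K) = -2 + K
(F(E(-2), 5) + 131)*(-104) = (3 + 131)*(-104) = 134*(-104) = -13936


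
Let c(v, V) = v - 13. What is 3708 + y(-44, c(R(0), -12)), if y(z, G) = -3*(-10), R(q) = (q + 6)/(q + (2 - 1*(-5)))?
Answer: 3738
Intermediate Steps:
R(q) = (6 + q)/(7 + q) (R(q) = (6 + q)/(q + (2 + 5)) = (6 + q)/(q + 7) = (6 + q)/(7 + q))
c(v, V) = -13 + v
y(z, G) = 30
3708 + y(-44, c(R(0), -12)) = 3708 + 30 = 3738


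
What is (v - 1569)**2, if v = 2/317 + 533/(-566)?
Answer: 79344155902816809/32192254084 ≈ 2.4647e+6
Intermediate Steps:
v = -167829/179422 (v = 2*(1/317) + 533*(-1/566) = 2/317 - 533/566 = -167829/179422 ≈ -0.93539)
(v - 1569)**2 = (-167829/179422 - 1569)**2 = (-281680947/179422)**2 = 79344155902816809/32192254084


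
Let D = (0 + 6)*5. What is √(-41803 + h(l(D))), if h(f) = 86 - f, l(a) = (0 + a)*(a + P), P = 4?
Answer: I*√42737 ≈ 206.73*I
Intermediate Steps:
D = 30 (D = 6*5 = 30)
l(a) = a*(4 + a) (l(a) = (0 + a)*(a + 4) = a*(4 + a))
√(-41803 + h(l(D))) = √(-41803 + (86 - 30*(4 + 30))) = √(-41803 + (86 - 30*34)) = √(-41803 + (86 - 1*1020)) = √(-41803 + (86 - 1020)) = √(-41803 - 934) = √(-42737) = I*√42737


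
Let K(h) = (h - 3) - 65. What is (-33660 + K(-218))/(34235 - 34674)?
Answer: 33946/439 ≈ 77.326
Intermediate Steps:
K(h) = -68 + h (K(h) = (-3 + h) - 65 = -68 + h)
(-33660 + K(-218))/(34235 - 34674) = (-33660 + (-68 - 218))/(34235 - 34674) = (-33660 - 286)/(-439) = -33946*(-1/439) = 33946/439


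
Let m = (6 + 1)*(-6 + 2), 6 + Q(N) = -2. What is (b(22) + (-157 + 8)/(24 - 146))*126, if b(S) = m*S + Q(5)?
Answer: -4786677/61 ≈ -78470.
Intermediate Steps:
Q(N) = -8 (Q(N) = -6 - 2 = -8)
m = -28 (m = 7*(-4) = -28)
b(S) = -8 - 28*S (b(S) = -28*S - 8 = -8 - 28*S)
(b(22) + (-157 + 8)/(24 - 146))*126 = ((-8 - 28*22) + (-157 + 8)/(24 - 146))*126 = ((-8 - 616) - 149/(-122))*126 = (-624 - 149*(-1/122))*126 = (-624 + 149/122)*126 = -75979/122*126 = -4786677/61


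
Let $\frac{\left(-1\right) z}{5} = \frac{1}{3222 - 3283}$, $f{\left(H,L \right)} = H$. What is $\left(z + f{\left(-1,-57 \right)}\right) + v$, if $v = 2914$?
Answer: $\frac{177698}{61} \approx 2913.1$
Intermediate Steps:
$z = \frac{5}{61}$ ($z = - \frac{5}{3222 - 3283} = - \frac{5}{-61} = \left(-5\right) \left(- \frac{1}{61}\right) = \frac{5}{61} \approx 0.081967$)
$\left(z + f{\left(-1,-57 \right)}\right) + v = \left(\frac{5}{61} - 1\right) + 2914 = - \frac{56}{61} + 2914 = \frac{177698}{61}$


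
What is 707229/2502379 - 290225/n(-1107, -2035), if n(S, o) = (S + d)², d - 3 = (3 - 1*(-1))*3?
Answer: 9007090537/229538220912 ≈ 0.039240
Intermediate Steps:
d = 15 (d = 3 + (3 - 1*(-1))*3 = 3 + (3 + 1)*3 = 3 + 4*3 = 3 + 12 = 15)
n(S, o) = (15 + S)² (n(S, o) = (S + 15)² = (15 + S)²)
707229/2502379 - 290225/n(-1107, -2035) = 707229/2502379 - 290225/(15 - 1107)² = 707229*(1/2502379) - 290225/((-1092)²) = 707229/2502379 - 290225/1192464 = 707229/2502379 - 290225*1/1192464 = 707229/2502379 - 22325/91728 = 9007090537/229538220912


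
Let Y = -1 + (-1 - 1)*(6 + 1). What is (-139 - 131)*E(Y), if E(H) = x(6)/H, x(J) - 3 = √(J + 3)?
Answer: 108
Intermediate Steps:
x(J) = 3 + √(3 + J) (x(J) = 3 + √(J + 3) = 3 + √(3 + J))
Y = -15 (Y = -1 - 2*7 = -1 - 14 = -15)
E(H) = 6/H (E(H) = (3 + √(3 + 6))/H = (3 + √9)/H = (3 + 3)/H = 6/H)
(-139 - 131)*E(Y) = (-139 - 131)*(6/(-15)) = -1620*(-1)/15 = -270*(-⅖) = 108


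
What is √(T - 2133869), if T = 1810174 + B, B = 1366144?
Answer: √1042449 ≈ 1021.0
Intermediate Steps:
T = 3176318 (T = 1810174 + 1366144 = 3176318)
√(T - 2133869) = √(3176318 - 2133869) = √1042449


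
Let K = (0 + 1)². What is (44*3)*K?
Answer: 132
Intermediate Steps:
K = 1 (K = 1² = 1)
(44*3)*K = (44*3)*1 = 132*1 = 132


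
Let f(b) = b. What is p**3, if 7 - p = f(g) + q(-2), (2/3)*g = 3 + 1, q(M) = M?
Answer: 27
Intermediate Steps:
g = 6 (g = 3*(3 + 1)/2 = (3/2)*4 = 6)
p = 3 (p = 7 - (6 - 2) = 7 - 1*4 = 7 - 4 = 3)
p**3 = 3**3 = 27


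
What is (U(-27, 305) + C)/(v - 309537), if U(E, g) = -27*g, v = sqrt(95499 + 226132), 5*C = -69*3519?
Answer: 43952087241/239532081845 + 141993*sqrt(321631)/239532081845 ≈ 0.18383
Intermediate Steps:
C = -242811/5 (C = (-69*3519)/5 = (1/5)*(-242811) = -242811/5 ≈ -48562.)
v = sqrt(321631) ≈ 567.13
(U(-27, 305) + C)/(v - 309537) = (-27*305 - 242811/5)/(sqrt(321631) - 309537) = (-8235 - 242811/5)/(-309537 + sqrt(321631)) = -283986/(5*(-309537 + sqrt(321631)))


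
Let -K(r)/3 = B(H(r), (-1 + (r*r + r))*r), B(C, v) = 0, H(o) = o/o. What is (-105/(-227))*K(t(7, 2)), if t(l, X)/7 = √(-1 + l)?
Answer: 0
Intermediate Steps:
H(o) = 1
t(l, X) = 7*√(-1 + l)
K(r) = 0 (K(r) = -3*0 = 0)
(-105/(-227))*K(t(7, 2)) = -105/(-227)*0 = -105*(-1/227)*0 = (105/227)*0 = 0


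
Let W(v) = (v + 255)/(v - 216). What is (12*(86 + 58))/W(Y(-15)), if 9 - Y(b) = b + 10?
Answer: -349056/269 ≈ -1297.6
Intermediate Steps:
Y(b) = -1 - b (Y(b) = 9 - (b + 10) = 9 - (10 + b) = 9 + (-10 - b) = -1 - b)
W(v) = (255 + v)/(-216 + v)
(12*(86 + 58))/W(Y(-15)) = (12*(86 + 58))/(((255 + (-1 - 1*(-15)))/(-216 + (-1 - 1*(-15))))) = (12*144)/(((255 + (-1 + 15))/(-216 + (-1 + 15)))) = 1728/(((255 + 14)/(-216 + 14))) = 1728/((269/(-202))) = 1728/((-1/202*269)) = 1728/(-269/202) = 1728*(-202/269) = -349056/269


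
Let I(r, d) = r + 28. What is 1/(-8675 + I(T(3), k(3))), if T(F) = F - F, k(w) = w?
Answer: -1/8647 ≈ -0.00011565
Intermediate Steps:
T(F) = 0
I(r, d) = 28 + r
1/(-8675 + I(T(3), k(3))) = 1/(-8675 + (28 + 0)) = 1/(-8675 + 28) = 1/(-8647) = -1/8647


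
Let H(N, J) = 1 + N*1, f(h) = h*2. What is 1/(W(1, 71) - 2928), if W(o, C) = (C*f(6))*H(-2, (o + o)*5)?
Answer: -1/3780 ≈ -0.00026455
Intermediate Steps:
f(h) = 2*h
H(N, J) = 1 + N
W(o, C) = -12*C (W(o, C) = (C*(2*6))*(1 - 2) = (C*12)*(-1) = (12*C)*(-1) = -12*C)
1/(W(1, 71) - 2928) = 1/(-12*71 - 2928) = 1/(-852 - 2928) = 1/(-3780) = -1/3780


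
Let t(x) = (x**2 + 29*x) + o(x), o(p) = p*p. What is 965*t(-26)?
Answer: 577070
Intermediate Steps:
o(p) = p**2
t(x) = 2*x**2 + 29*x (t(x) = (x**2 + 29*x) + x**2 = 2*x**2 + 29*x)
965*t(-26) = 965*(-26*(29 + 2*(-26))) = 965*(-26*(29 - 52)) = 965*(-26*(-23)) = 965*598 = 577070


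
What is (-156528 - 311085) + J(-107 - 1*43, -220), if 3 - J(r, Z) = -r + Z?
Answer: -467540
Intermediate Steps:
J(r, Z) = 3 + r - Z (J(r, Z) = 3 - (-r + Z) = 3 - (Z - r) = 3 + (r - Z) = 3 + r - Z)
(-156528 - 311085) + J(-107 - 1*43, -220) = (-156528 - 311085) + (3 + (-107 - 1*43) - 1*(-220)) = -467613 + (3 + (-107 - 43) + 220) = -467613 + (3 - 150 + 220) = -467613 + 73 = -467540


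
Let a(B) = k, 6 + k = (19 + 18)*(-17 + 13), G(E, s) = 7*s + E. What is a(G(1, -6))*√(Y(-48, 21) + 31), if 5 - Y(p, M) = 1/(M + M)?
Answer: -11*√63462/3 ≈ -923.69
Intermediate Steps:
G(E, s) = E + 7*s
Y(p, M) = 5 - 1/(2*M) (Y(p, M) = 5 - 1/(M + M) = 5 - 1/(2*M))
k = -154 (k = -6 + (19 + 18)*(-17 + 13) = -6 + 37*(-4) = -6 - 148 = -154)
a(B) = -154
a(G(1, -6))*√(Y(-48, 21) + 31) = -154*√((5 - ½/21) + 31) = -154*√((5 - ½*1/21) + 31) = -154*√((5 - 1/42) + 31) = -154*√(209/42 + 31) = -11*√63462/3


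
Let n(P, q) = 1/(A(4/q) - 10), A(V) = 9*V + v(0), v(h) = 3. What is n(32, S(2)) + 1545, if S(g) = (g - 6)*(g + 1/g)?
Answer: 81880/53 ≈ 1544.9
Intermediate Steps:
S(g) = (-6 + g)*(g + 1/g)
A(V) = 3 + 9*V (A(V) = 9*V + 3 = 3 + 9*V)
n(P, q) = 1/(-7 + 36/q) (n(P, q) = 1/((3 + 9*(4/q)) - 10) = 1/((3 + 36/q) - 10) = 1/(-7 + 36/q))
n(32, S(2)) + 1545 = (1 + 2² - 6*2 - 6/2)/(36 - 7*(1 + 2² - 6*2 - 6/2)) + 1545 = (1 + 4 - 12 - 6*½)/(36 - 7*(1 + 4 - 12 - 6*½)) + 1545 = (1 + 4 - 12 - 3)/(36 - 7*(1 + 4 - 12 - 3)) + 1545 = -10/(36 - 7*(-10)) + 1545 = -10/(36 + 70) + 1545 = -10/106 + 1545 = -10*1/106 + 1545 = -5/53 + 1545 = 81880/53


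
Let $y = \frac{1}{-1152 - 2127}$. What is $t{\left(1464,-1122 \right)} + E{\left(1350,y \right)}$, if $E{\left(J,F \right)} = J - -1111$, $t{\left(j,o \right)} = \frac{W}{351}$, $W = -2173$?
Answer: $\frac{861638}{351} \approx 2454.8$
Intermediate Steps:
$y = - \frac{1}{3279}$ ($y = \frac{1}{-3279} = - \frac{1}{3279} \approx -0.00030497$)
$t{\left(j,o \right)} = - \frac{2173}{351}$
$E{\left(J,F \right)} = 1111 + J$ ($E{\left(J,F \right)} = J + 1111 = 1111 + J$)
$t{\left(1464,-1122 \right)} + E{\left(1350,y \right)} = - \frac{2173}{351} + \left(1111 + 1350\right) = - \frac{2173}{351} + 2461 = \frac{861638}{351}$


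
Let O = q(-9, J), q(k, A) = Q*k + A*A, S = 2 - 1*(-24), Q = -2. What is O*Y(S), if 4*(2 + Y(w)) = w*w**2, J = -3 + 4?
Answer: 83448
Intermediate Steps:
J = 1
S = 26 (S = 2 + 24 = 26)
q(k, A) = A**2 - 2*k (q(k, A) = -2*k + A*A = -2*k + A**2 = A**2 - 2*k)
Y(w) = -2 + w**3/4 (Y(w) = -2 + (w*w**2)/4 = -2 + w**3/4)
O = 19 (O = 1**2 - 2*(-9) = 1 + 18 = 19)
O*Y(S) = 19*(-2 + (1/4)*26**3) = 19*(-2 + (1/4)*17576) = 19*(-2 + 4394) = 19*4392 = 83448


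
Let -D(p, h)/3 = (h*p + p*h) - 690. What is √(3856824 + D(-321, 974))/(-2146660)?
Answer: -3*√637202/2146660 ≈ -0.0011156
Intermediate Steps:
D(p, h) = 2070 - 6*h*p (D(p, h) = -3*((h*p + p*h) - 690) = -3*((h*p + h*p) - 690) = -3*(2*h*p - 690) = -3*(-690 + 2*h*p) = 2070 - 6*h*p)
√(3856824 + D(-321, 974))/(-2146660) = √(3856824 + (2070 - 6*974*(-321)))/(-2146660) = √(3856824 + (2070 + 1875924))*(-1/2146660) = √(3856824 + 1877994)*(-1/2146660) = √5734818*(-1/2146660) = (3*√637202)*(-1/2146660) = -3*√637202/2146660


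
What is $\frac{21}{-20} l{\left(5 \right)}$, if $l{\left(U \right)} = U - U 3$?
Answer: $\frac{21}{2} \approx 10.5$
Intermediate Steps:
$l{\left(U \right)} = - 2 U$ ($l{\left(U \right)} = U - 3 U = - 2 U$)
$\frac{21}{-20} l{\left(5 \right)} = \frac{21}{-20} \left(\left(-2\right) 5\right) = 21 \left(- \frac{1}{20}\right) \left(-10\right) = \left(- \frac{21}{20}\right) \left(-10\right) = \frac{21}{2}$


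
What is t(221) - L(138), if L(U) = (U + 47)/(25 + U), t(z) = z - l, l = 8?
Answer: 34534/163 ≈ 211.86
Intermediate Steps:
t(z) = -8 + z (t(z) = z - 1*8 = z - 8 = -8 + z)
L(U) = (47 + U)/(25 + U)
t(221) - L(138) = (-8 + 221) - (47 + 138)/(25 + 138) = 213 - 185/163 = 34534/163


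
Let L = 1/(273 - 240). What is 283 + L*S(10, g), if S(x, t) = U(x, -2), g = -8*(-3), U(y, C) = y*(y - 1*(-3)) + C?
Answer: 9467/33 ≈ 286.88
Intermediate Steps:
U(y, C) = C + y*(3 + y) (U(y, C) = y*(y + 3) + C = y*(3 + y) + C = C + y*(3 + y))
L = 1/33 ≈ 0.030303
g = 24
S(x, t) = -2 + x² + 3*x
283 + L*S(10, g) = 283 + (-2 + 10² + 3*10)/33 = 283 + (-2 + 100 + 30)/33 = 283 + (1/33)*128 = 283 + 128/33 = 9467/33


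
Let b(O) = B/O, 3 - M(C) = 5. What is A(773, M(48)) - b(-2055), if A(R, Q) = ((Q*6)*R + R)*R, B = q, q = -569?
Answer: -13507143614/2055 ≈ -6.5728e+6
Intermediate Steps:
B = -569
M(C) = -2 (M(C) = 3 - 1*5 = 3 - 5 = -2)
A(R, Q) = R*(R + 6*Q*R) (A(R, Q) = ((6*Q)*R + R)*R = (6*Q*R + R)*R = (R + 6*Q*R)*R = R*(R + 6*Q*R))
b(O) = -569/O
A(773, M(48)) - b(-2055) = 773**2*(1 + 6*(-2)) - (-569)/(-2055) = 597529*(1 - 12) - (-569)*(-1)/2055 = 597529*(-11) - 1*569/2055 = -6572819 - 569/2055 = -13507143614/2055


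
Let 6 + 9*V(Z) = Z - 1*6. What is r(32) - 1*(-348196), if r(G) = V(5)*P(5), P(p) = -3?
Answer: 1044595/3 ≈ 3.4820e+5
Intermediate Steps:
V(Z) = -4/3 + Z/9 (V(Z) = -⅔ + (Z - 1*6)/9 = -⅔ + (Z - 6)/9 = -⅔ + (-6 + Z)/9 = -⅔ + (-⅔ + Z/9) = -4/3 + Z/9)
r(G) = 7/3 (r(G) = (-4/3 + (⅑)*5)*(-3) = (-4/3 + 5/9)*(-3) = -7/9*(-3) = 7/3)
r(32) - 1*(-348196) = 7/3 - 1*(-348196) = 7/3 + 348196 = 1044595/3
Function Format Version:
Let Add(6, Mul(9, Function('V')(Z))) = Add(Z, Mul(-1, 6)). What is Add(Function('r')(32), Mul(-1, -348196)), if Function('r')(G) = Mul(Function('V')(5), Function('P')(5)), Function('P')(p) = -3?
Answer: Rational(1044595, 3) ≈ 3.4820e+5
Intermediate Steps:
Function('V')(Z) = Add(Rational(-4, 3), Mul(Rational(1, 9), Z)) (Function('V')(Z) = Add(Rational(-2, 3), Mul(Rational(1, 9), Add(Z, Mul(-1, 6)))) = Add(Rational(-2, 3), Mul(Rational(1, 9), Add(Z, -6))) = Add(Rational(-2, 3), Mul(Rational(1, 9), Add(-6, Z))) = Add(Rational(-2, 3), Add(Rational(-2, 3), Mul(Rational(1, 9), Z))) = Add(Rational(-4, 3), Mul(Rational(1, 9), Z)))
Function('r')(G) = Rational(7, 3) (Function('r')(G) = Mul(Add(Rational(-4, 3), Mul(Rational(1, 9), 5)), -3) = Mul(Add(Rational(-4, 3), Rational(5, 9)), -3) = Mul(Rational(-7, 9), -3) = Rational(7, 3))
Add(Function('r')(32), Mul(-1, -348196)) = Add(Rational(7, 3), Mul(-1, -348196)) = Add(Rational(7, 3), 348196) = Rational(1044595, 3)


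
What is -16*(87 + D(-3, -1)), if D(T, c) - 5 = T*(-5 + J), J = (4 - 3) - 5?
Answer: -1904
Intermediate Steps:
J = -4 (J = 1 - 5 = -4)
D(T, c) = 5 - 9*T (D(T, c) = 5 + T*(-5 - 4) = 5 + T*(-9) = 5 - 9*T)
-16*(87 + D(-3, -1)) = -16*(87 + (5 - 9*(-3))) = -16*(87 + (5 + 27)) = -16*(87 + 32) = -16*119 = -1904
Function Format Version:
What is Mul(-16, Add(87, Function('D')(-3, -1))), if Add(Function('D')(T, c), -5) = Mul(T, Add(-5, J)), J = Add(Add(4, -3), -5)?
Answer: -1904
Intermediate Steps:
J = -4 (J = Add(1, -5) = -4)
Function('D')(T, c) = Add(5, Mul(-9, T)) (Function('D')(T, c) = Add(5, Mul(T, Add(-5, -4))) = Add(5, Mul(T, -9)) = Add(5, Mul(-9, T)))
Mul(-16, Add(87, Function('D')(-3, -1))) = Mul(-16, Add(87, Add(5, Mul(-9, -3)))) = Mul(-16, Add(87, Add(5, 27))) = Mul(-16, Add(87, 32)) = Mul(-16, 119) = -1904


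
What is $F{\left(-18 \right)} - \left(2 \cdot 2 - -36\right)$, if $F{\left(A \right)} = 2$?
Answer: $-38$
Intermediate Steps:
$F{\left(-18 \right)} - \left(2 \cdot 2 - -36\right) = 2 - \left(2 \cdot 2 - -36\right) = 2 - \left(4 + 36\right) = 2 - 40 = -38$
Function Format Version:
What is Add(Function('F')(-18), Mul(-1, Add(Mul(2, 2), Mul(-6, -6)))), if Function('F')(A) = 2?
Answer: -38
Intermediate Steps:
Add(Function('F')(-18), Mul(-1, Add(Mul(2, 2), Mul(-6, -6)))) = Add(2, Mul(-1, Add(Mul(2, 2), Mul(-6, -6)))) = Add(2, Mul(-1, Add(4, 36))) = Add(2, Mul(-1, 40)) = Add(2, -40) = -38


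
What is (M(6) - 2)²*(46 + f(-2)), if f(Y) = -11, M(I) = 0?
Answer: 140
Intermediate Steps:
(M(6) - 2)²*(46 + f(-2)) = (0 - 2)²*(46 - 11) = (-2)²*35 = 4*35 = 140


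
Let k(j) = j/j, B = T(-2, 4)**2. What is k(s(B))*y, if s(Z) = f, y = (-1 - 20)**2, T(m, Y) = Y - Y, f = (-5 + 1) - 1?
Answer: 441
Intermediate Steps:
f = -5 (f = -4 - 1 = -5)
T(m, Y) = 0
B = 0 (B = 0**2 = 0)
y = 441 (y = (-21)**2 = 441)
s(Z) = -5
k(j) = 1
k(s(B))*y = 1*441 = 441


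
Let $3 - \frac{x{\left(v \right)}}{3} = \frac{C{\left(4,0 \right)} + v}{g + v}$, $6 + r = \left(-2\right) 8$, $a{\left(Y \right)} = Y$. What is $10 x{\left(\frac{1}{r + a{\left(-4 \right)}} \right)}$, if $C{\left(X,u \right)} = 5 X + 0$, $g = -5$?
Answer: $\frac{27360}{131} \approx 208.85$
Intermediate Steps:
$C{\left(X,u \right)} = 5 X$
$r = -22$ ($r = -6 - 16 = -22$)
$x{\left(v \right)} = 9 - \frac{3 \left(20 + v\right)}{-5 + v}$ ($x{\left(v \right)} = 9 - 3 \frac{5 \cdot 4 + v}{-5 + v} = 9 - 3 \frac{20 + v}{-5 + v} = 9 - \frac{3 \left(20 + v\right)}{-5 + v}$)
$10 x{\left(\frac{1}{r + a{\left(-4 \right)}} \right)} = 10 \frac{3 \left(-35 + \frac{2}{-22 - 4}\right)}{-5 + \frac{1}{-22 - 4}} = 10 \frac{3 \left(-35 + \frac{2}{-26}\right)}{-5 + \frac{1}{-26}} = 10 \frac{3 \left(-35 + 2 \left(- \frac{1}{26}\right)\right)}{-5 - \frac{1}{26}} = 10 \frac{3 \left(-35 - \frac{1}{13}\right)}{- \frac{131}{26}} = 10 \cdot 3 \left(- \frac{26}{131}\right) \left(- \frac{456}{13}\right) = 10 \cdot \frac{2736}{131} = \frac{27360}{131}$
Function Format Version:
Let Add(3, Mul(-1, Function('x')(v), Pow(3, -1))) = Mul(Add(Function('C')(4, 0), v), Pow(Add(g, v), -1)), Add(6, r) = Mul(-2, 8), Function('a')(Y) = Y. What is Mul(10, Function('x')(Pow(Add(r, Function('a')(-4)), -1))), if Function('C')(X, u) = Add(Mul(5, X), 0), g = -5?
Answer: Rational(27360, 131) ≈ 208.85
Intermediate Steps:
Function('C')(X, u) = Mul(5, X)
r = -22 (r = Add(-6, Mul(-2, 8)) = Add(-6, -16) = -22)
Function('x')(v) = Add(9, Mul(-3, Pow(Add(-5, v), -1), Add(20, v))) (Function('x')(v) = Add(9, Mul(-3, Mul(Add(Mul(5, 4), v), Pow(Add(-5, v), -1)))) = Add(9, Mul(-3, Mul(Add(20, v), Pow(Add(-5, v), -1)))) = Add(9, Mul(-3, Mul(Pow(Add(-5, v), -1), Add(20, v)))) = Add(9, Mul(-3, Pow(Add(-5, v), -1), Add(20, v))))
Mul(10, Function('x')(Pow(Add(r, Function('a')(-4)), -1))) = Mul(10, Mul(3, Pow(Add(-5, Pow(Add(-22, -4), -1)), -1), Add(-35, Mul(2, Pow(Add(-22, -4), -1))))) = Mul(10, Mul(3, Pow(Add(-5, Pow(-26, -1)), -1), Add(-35, Mul(2, Pow(-26, -1))))) = Mul(10, Mul(3, Pow(Add(-5, Rational(-1, 26)), -1), Add(-35, Mul(2, Rational(-1, 26))))) = Mul(10, Mul(3, Pow(Rational(-131, 26), -1), Add(-35, Rational(-1, 13)))) = Mul(10, Mul(3, Rational(-26, 131), Rational(-456, 13))) = Mul(10, Rational(2736, 131)) = Rational(27360, 131)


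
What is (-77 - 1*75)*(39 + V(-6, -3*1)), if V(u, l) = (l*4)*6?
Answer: 5016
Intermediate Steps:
V(u, l) = 24*l (V(u, l) = (4*l)*6 = 24*l)
(-77 - 1*75)*(39 + V(-6, -3*1)) = (-77 - 1*75)*(39 + 24*(-3*1)) = (-77 - 75)*(39 + 24*(-3)) = -152*(39 - 72) = -152*(-33) = 5016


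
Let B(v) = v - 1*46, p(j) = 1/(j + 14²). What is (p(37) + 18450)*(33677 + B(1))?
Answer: 144578956832/233 ≈ 6.2051e+8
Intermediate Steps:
p(j) = 1/(196 + j) (p(j) = 1/(j + 196) = 1/(196 + j))
B(v) = -46 + v (B(v) = v - 46 = -46 + v)
(p(37) + 18450)*(33677 + B(1)) = (1/(196 + 37) + 18450)*(33677 + (-46 + 1)) = (1/233 + 18450)*(33677 - 45) = (1/233 + 18450)*33632 = (4298851/233)*33632 = 144578956832/233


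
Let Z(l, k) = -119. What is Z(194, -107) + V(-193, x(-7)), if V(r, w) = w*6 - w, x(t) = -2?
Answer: -129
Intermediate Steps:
V(r, w) = 5*w (V(r, w) = 6*w - w = 5*w)
Z(194, -107) + V(-193, x(-7)) = -119 + 5*(-2) = -119 - 10 = -129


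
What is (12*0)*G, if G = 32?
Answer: 0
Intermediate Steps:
(12*0)*G = (12*0)*32 = 0*32 = 0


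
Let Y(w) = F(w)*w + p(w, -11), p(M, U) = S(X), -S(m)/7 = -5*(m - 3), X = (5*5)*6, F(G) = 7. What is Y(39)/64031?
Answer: 5418/64031 ≈ 0.084615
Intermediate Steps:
X = 150 (X = 25*6 = 150)
S(m) = -105 + 35*m (S(m) = -(-35)*(m - 3) = -(-35)*(-3 + m) = -7*(15 - 5*m) = -105 + 35*m)
p(M, U) = 5145 (p(M, U) = -105 + 35*150 = -105 + 5250 = 5145)
Y(w) = 5145 + 7*w (Y(w) = 7*w + 5145 = 5145 + 7*w)
Y(39)/64031 = (5145 + 7*39)/64031 = (5145 + 273)*(1/64031) = 5418*(1/64031) = 5418/64031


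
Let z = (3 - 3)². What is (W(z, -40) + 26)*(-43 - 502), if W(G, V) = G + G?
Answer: -14170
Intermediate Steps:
z = 0 (z = 0² = 0)
W(G, V) = 2*G
(W(z, -40) + 26)*(-43 - 502) = (2*0 + 26)*(-43 - 502) = (0 + 26)*(-545) = 26*(-545) = -14170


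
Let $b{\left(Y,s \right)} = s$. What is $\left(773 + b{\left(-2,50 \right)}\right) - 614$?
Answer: $209$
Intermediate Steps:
$\left(773 + b{\left(-2,50 \right)}\right) - 614 = \left(773 + 50\right) - 614 = 823 - 614 = 209$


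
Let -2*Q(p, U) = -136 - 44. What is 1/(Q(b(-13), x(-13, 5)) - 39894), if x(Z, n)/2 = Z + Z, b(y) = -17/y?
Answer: -1/39804 ≈ -2.5123e-5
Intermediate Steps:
x(Z, n) = 4*Z (x(Z, n) = 2*(Z + Z) = 2*(2*Z) = 4*Z)
Q(p, U) = 90 (Q(p, U) = -(-136 - 44)/2 = -1/2*(-180) = 90)
1/(Q(b(-13), x(-13, 5)) - 39894) = 1/(90 - 39894) = 1/(-39804) = -1/39804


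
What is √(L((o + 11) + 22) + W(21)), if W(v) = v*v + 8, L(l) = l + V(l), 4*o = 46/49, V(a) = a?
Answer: √25258/7 ≈ 22.704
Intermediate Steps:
o = 23/98 (o = (46/49)/4 = (46*(1/49))/4 = (¼)*(46/49) = 23/98 ≈ 0.23469)
L(l) = 2*l (L(l) = l + l = 2*l)
W(v) = 8 + v² (W(v) = v² + 8 = 8 + v²)
√(L((o + 11) + 22) + W(21)) = √(2*((23/98 + 11) + 22) + (8 + 21²)) = √(2*(1101/98 + 22) + (8 + 441)) = √(2*(3257/98) + 449) = √(3257/49 + 449) = √(25258/49) = √25258/7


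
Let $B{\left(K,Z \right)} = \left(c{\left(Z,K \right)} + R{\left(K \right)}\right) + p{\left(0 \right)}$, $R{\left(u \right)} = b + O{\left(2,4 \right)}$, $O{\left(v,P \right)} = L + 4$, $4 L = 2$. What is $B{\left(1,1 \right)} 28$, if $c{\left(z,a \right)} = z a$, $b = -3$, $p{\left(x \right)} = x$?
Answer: $70$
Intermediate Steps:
$L = \frac{1}{2}$ ($L = \frac{1}{4} \cdot 2 = \frac{1}{2} \approx 0.5$)
$O{\left(v,P \right)} = \frac{9}{2}$ ($O{\left(v,P \right)} = \frac{1}{2} + 4 = \frac{9}{2}$)
$c{\left(z,a \right)} = a z$
$R{\left(u \right)} = \frac{3}{2}$ ($R{\left(u \right)} = -3 + \frac{9}{2} = \frac{3}{2}$)
$B{\left(K,Z \right)} = \frac{3}{2} + K Z$ ($B{\left(K,Z \right)} = \left(K Z + \frac{3}{2}\right) + 0 = \left(\frac{3}{2} + K Z\right) + 0 = \frac{3}{2} + K Z$)
$B{\left(1,1 \right)} 28 = \left(\frac{3}{2} + 1 \cdot 1\right) 28 = \left(\frac{3}{2} + 1\right) 28 = \frac{5}{2} \cdot 28 = 70$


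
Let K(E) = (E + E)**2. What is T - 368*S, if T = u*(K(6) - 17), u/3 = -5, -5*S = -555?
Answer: -42753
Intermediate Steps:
S = 111 (S = -1/5*(-555) = 111)
u = -15 (u = 3*(-5) = -15)
K(E) = 4*E**2 (K(E) = (2*E)**2 = 4*E**2)
T = -1905 (T = -15*(4*6**2 - 17) = -15*(4*36 - 17) = -15*(144 - 17) = -15*127 = -1905)
T - 368*S = -1905 - 368*111 = -1905 - 40848 = -42753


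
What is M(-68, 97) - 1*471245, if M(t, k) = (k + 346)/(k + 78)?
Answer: -82467432/175 ≈ -4.7124e+5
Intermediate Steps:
M(t, k) = (346 + k)/(78 + k)
M(-68, 97) - 1*471245 = (346 + 97)/(78 + 97) - 1*471245 = 443/175 - 471245 = -82467432/175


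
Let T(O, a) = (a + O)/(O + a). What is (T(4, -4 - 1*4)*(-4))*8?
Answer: -32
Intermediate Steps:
T(O, a) = 1 (T(O, a) = (O + a)/(O + a) = 1)
(T(4, -4 - 1*4)*(-4))*8 = (1*(-4))*8 = -4*8 = -32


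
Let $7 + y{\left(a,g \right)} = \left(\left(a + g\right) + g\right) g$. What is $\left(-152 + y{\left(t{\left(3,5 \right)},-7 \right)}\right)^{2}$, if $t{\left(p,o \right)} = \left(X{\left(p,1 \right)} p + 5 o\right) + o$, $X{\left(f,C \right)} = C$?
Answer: $85264$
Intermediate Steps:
$t{\left(p,o \right)} = p + 6 o$ ($t{\left(p,o \right)} = \left(1 p + 5 o\right) + o = \left(p + 5 o\right) + o = p + 6 o$)
$y{\left(a,g \right)} = -7 + g \left(a + 2 g\right)$ ($y{\left(a,g \right)} = -7 + \left(\left(a + g\right) + g\right) g = -7 + \left(a + 2 g\right) g = -7 + g \left(a + 2 g\right)$)
$\left(-152 + y{\left(t{\left(3,5 \right)},-7 \right)}\right)^{2} = \left(-152 + \left(-7 + 2 \left(-7\right)^{2} + \left(3 + 6 \cdot 5\right) \left(-7\right)\right)\right)^{2} = \left(-152 + \left(-7 + 2 \cdot 49 + \left(3 + 30\right) \left(-7\right)\right)\right)^{2} = \left(-152 + \left(-7 + 98 + 33 \left(-7\right)\right)\right)^{2} = \left(-152 - 140\right)^{2} = \left(-292\right)^{2} = 85264$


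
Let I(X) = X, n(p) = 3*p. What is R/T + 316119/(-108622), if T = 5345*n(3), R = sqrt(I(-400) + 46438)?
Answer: -316119/108622 + sqrt(46038)/48105 ≈ -2.9058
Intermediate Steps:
R = sqrt(46038) (R = sqrt(-400 + 46438) = sqrt(46038) ≈ 214.56)
T = 48105 (T = 5345*(3*3) = 5345*9 = 48105)
R/T + 316119/(-108622) = sqrt(46038)/48105 + 316119/(-108622) = sqrt(46038)*(1/48105) + 316119*(-1/108622) = sqrt(46038)/48105 - 316119/108622 = -316119/108622 + sqrt(46038)/48105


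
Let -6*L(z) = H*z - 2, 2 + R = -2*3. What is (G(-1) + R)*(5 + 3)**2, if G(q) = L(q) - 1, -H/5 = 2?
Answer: -1984/3 ≈ -661.33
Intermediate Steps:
H = -10 (H = -5*2 = -10)
R = -8 (R = -2 - 2*3 = -2 - 6 = -8)
L(z) = 1/3 + 5*z/3 (L(z) = -(-10*z - 2)/6 = -(-2 - 10*z)/6 = 1/3 + 5*z/3)
G(q) = -2/3 + 5*q/3 (G(q) = (1/3 + 5*q/3) - 1 = -2/3 + 5*q/3)
(G(-1) + R)*(5 + 3)**2 = ((-2/3 + (5/3)*(-1)) - 8)*(5 + 3)**2 = ((-2/3 - 5/3) - 8)*8**2 = (-7/3 - 8)*64 = -31/3*64 = -1984/3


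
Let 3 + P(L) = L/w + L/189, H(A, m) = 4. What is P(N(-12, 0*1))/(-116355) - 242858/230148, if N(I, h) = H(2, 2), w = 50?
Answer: -2472494100011/2343151172250 ≈ -1.0552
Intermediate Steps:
N(I, h) = 4
P(L) = -3 + 239*L/9450 (P(L) = -3 + (L/50 + L/189) = -3 + 239*L/9450)
P(N(-12, 0*1))/(-116355) - 242858/230148 = (-3 + (239/9450)*4)/(-116355) - 242858/230148 = (-3 + 478/4725)*(-1/116355) - 242858*1/230148 = -13697/4725*(-1/116355) - 121429/115074 = 13697/549777375 - 121429/115074 = -2472494100011/2343151172250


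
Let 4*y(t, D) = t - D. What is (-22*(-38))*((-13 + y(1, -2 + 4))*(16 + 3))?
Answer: -210463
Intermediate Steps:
y(t, D) = -D/4 + t/4 (y(t, D) = (t - D)/4 = -D/4 + t/4)
(-22*(-38))*((-13 + y(1, -2 + 4))*(16 + 3)) = (-22*(-38))*((-13 + (-(-2 + 4)/4 + (¼)*1))*(16 + 3)) = 836*((-13 + (-¼*2 + ¼))*19) = 836*((-13 + (-½ + ¼))*19) = 836*((-13 - ¼)*19) = 836*(-53/4*19) = 836*(-1007/4) = -210463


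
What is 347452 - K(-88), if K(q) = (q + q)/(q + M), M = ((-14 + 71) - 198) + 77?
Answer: 6601566/19 ≈ 3.4745e+5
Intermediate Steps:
M = -64 (M = (57 - 198) + 77 = -141 + 77 = -64)
K(q) = 2*q/(-64 + q) (K(q) = (q + q)/(q - 64) = (2*q)/(-64 + q) = 2*q/(-64 + q))
347452 - K(-88) = 347452 - 2*(-88)/(-64 - 88) = 347452 - 2*(-88)/(-152) = 347452 - 2*(-88)*(-1)/152 = 347452 - 1*22/19 = 347452 - 22/19 = 6601566/19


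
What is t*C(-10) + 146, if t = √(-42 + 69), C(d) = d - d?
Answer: 146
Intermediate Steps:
C(d) = 0
t = 3*√3 (t = √27 = 3*√3 ≈ 5.1962)
t*C(-10) + 146 = (3*√3)*0 + 146 = 0 + 146 = 146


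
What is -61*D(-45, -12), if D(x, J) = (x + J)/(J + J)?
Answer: -1159/8 ≈ -144.88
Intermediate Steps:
D(x, J) = (J + x)/(2*J) (D(x, J) = (J + x)/((2*J)) = (J + x)*(1/(2*J)) = (J + x)/(2*J))
-61*D(-45, -12) = -61*(-12 - 45)/(2*(-12)) = -61*(-1)*(-57)/(2*12) = -61*19/8 = -1159/8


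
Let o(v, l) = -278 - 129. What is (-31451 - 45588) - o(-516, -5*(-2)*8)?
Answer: -76632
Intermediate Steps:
o(v, l) = -407
(-31451 - 45588) - o(-516, -5*(-2)*8) = (-31451 - 45588) - 1*(-407) = -77039 + 407 = -76632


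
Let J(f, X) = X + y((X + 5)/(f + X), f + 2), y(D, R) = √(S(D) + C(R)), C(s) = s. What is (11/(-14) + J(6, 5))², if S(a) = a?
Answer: 57499/2156 + 59*√22/11 ≈ 51.827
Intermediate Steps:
y(D, R) = √(D + R)
J(f, X) = X + √(2 + f + (5 + X)/(X + f)) (J(f, X) = X + √((X + 5)/(f + X) + (f + 2)) = X + √((5 + X)/(X + f) + (2 + f)) = X + √(2 + f + (5 + X)/(X + f)))
(11/(-14) + J(6, 5))² = (11/(-14) + (5 + √((5 + 5 + (2 + 6)*(5 + 6))/(5 + 6))))² = (11*(-1/14) + (5 + √((5 + 5 + 8*11)/11)))² = (-11/14 + (5 + √((5 + 5 + 88)/11)))² = (-11/14 + (5 + √((1/11)*98)))² = (-11/14 + (5 + √(98/11)))² = (-11/14 + (5 + 7*√22/11))² = (59/14 + 7*√22/11)²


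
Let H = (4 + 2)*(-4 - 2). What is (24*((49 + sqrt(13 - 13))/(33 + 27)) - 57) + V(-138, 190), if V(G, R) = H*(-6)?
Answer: 893/5 ≈ 178.60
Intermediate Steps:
H = -36 (H = 6*(-6) = -36)
V(G, R) = 216 (V(G, R) = -36*(-6) = 216)
(24*((49 + sqrt(13 - 13))/(33 + 27)) - 57) + V(-138, 190) = (24*((49 + sqrt(13 - 13))/(33 + 27)) - 57) + 216 = (24*((49 + sqrt(0))/60) - 57) + 216 = (24*((49 + 0)*(1/60)) - 57) + 216 = (24*(49*(1/60)) - 57) + 216 = (24*(49/60) - 57) + 216 = (98/5 - 57) + 216 = -187/5 + 216 = 893/5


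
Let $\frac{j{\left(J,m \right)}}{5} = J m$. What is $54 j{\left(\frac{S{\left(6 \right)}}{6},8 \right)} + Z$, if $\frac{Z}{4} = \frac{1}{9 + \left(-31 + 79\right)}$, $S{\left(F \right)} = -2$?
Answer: $- \frac{41036}{57} \approx -719.93$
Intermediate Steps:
$Z = \frac{4}{57}$ ($Z = \frac{4}{9 + \left(-31 + 79\right)} = \frac{4}{9 + 48} = \frac{4}{57} \approx 0.070175$)
$j{\left(J,m \right)} = 5 J m$
$54 j{\left(\frac{S{\left(6 \right)}}{6},8 \right)} + Z = 54 \cdot 5 \left(- \frac{2}{6}\right) 8 + \frac{4}{57} = 54 \cdot 5 \left(\left(-2\right) \frac{1}{6}\right) 8 + \frac{4}{57} = 54 \cdot 5 \left(- \frac{1}{3}\right) 8 + \frac{4}{57} = 54 \left(- \frac{40}{3}\right) + \frac{4}{57} = -720 + \frac{4}{57} = - \frac{41036}{57}$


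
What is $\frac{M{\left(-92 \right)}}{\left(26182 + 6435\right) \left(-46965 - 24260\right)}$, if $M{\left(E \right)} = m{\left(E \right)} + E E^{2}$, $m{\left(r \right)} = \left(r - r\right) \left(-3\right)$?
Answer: $\frac{778688}{2323145825} \approx 0.00033519$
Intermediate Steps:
$m{\left(r \right)} = 0$ ($m{\left(r \right)} = 0 \left(-3\right) = 0$)
$M{\left(E \right)} = E^{3}$ ($M{\left(E \right)} = 0 + E E^{2} = 0 + E^{3} = E^{3}$)
$\frac{M{\left(-92 \right)}}{\left(26182 + 6435\right) \left(-46965 - 24260\right)} = \frac{\left(-92\right)^{3}}{\left(26182 + 6435\right) \left(-46965 - 24260\right)} = - \frac{778688}{32617 \left(-71225\right)} = - \frac{778688}{-2323145825} = \left(-778688\right) \left(- \frac{1}{2323145825}\right) = \frac{778688}{2323145825}$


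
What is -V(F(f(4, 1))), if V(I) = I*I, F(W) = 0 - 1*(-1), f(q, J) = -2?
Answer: -1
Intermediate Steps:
F(W) = 1 (F(W) = 0 + 1 = 1)
V(I) = I²
-V(F(f(4, 1))) = -1*1² = -1*1 = -1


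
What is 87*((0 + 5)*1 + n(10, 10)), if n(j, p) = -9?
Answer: -348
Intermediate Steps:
87*((0 + 5)*1 + n(10, 10)) = 87*((0 + 5)*1 - 9) = 87*(5*1 - 9) = 87*(5 - 9) = 87*(-4) = -348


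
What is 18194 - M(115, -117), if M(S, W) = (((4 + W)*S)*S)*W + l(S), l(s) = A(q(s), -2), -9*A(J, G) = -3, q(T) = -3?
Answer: -524488594/3 ≈ -1.7483e+8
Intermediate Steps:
A(J, G) = 1/3 (A(J, G) = -1/9*(-3) = 1/3)
l(s) = 1/3
M(S, W) = 1/3 + W*S**2*(4 + W) (M(S, W) = (((4 + W)*S)*S)*W + 1/3 = ((S*(4 + W))*S)*W + 1/3 = (S**2*(4 + W))*W + 1/3 = W*S**2*(4 + W) + 1/3 = 1/3 + W*S**2*(4 + W))
18194 - M(115, -117) = 18194 - (1/3 + 115**2*(-117)**2 + 4*(-117)*115**2) = 18194 - (1/3 + 13225*13689 + 4*(-117)*13225) = 18194 - (1/3 + 181037025 - 6189300) = 18194 - 1*524543176/3 = 18194 - 524543176/3 = -524488594/3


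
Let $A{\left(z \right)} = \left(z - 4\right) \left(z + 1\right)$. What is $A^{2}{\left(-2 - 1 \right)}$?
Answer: $196$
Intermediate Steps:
$A{\left(z \right)} = \left(1 + z\right) \left(-4 + z\right)$ ($A{\left(z \right)} = \left(-4 + z\right) \left(1 + z\right) = \left(1 + z\right) \left(-4 + z\right)$)
$A^{2}{\left(-2 - 1 \right)} = \left(-4 + \left(-2 - 1\right)^{2} - 3 \left(-2 - 1\right)\right)^{2} = \left(-4 + \left(-3\right)^{2} - -9\right)^{2} = \left(-4 + 9 + 9\right)^{2} = 14^{2} = 196$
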